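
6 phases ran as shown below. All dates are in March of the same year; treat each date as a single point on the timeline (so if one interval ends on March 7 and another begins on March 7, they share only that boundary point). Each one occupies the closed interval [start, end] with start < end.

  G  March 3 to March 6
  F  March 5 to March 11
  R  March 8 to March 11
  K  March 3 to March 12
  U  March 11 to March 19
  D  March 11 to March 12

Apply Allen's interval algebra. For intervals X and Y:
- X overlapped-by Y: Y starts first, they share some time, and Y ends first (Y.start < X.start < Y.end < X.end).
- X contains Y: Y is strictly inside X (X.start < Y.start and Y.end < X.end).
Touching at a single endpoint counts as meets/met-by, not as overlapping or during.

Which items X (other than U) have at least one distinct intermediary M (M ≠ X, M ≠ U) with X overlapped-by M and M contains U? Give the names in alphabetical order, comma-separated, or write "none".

none

Target U = [March 11, March 19].
Intermediaries M with M contains U: none.
Union: none.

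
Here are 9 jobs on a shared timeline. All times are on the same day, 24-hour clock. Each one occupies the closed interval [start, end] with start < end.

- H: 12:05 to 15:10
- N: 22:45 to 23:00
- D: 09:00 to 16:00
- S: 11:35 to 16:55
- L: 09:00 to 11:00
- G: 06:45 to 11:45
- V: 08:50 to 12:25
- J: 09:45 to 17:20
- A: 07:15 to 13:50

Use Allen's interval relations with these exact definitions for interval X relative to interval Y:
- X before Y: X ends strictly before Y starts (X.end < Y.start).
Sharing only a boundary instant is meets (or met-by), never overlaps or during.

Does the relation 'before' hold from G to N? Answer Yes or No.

G = [06:45, 11:45], N = [22:45, 23:00].
Actual relation of G to N: before.
Asked whether 'before' holds → Yes.

Yes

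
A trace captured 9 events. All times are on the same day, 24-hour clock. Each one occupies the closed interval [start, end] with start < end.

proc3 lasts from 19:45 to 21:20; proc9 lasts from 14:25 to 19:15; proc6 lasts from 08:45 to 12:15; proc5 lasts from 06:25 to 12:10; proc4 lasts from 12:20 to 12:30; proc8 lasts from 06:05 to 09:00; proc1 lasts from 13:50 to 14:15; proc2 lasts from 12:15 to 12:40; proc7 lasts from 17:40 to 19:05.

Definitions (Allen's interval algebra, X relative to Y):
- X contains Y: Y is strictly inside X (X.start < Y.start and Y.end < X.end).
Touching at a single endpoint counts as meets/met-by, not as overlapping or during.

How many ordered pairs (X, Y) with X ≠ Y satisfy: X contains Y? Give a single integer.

2

Checking all 72 ordered pairs for relation 'contains'; matching pairs in alphabetical order:
(proc2, proc4): proc2 contains proc4 ✓
(proc9, proc7): proc9 contains proc7 ✓
Count: 2.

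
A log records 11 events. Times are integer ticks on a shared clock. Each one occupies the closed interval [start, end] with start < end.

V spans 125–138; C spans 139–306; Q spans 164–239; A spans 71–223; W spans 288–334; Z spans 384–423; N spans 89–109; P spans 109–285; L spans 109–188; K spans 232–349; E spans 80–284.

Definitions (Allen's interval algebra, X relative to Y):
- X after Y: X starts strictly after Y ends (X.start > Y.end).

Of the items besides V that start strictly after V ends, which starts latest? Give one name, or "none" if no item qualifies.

Z

Target V = [125, 138].
A [71, 223] → contains → excluded.
C [139, 306] → after → candidate.
E [80, 284] → contains → excluded.
K [232, 349] → after → candidate.
L [109, 188] → contains → excluded.
N [89, 109] → before → excluded.
P [109, 285] → contains → excluded.
Q [164, 239] → after → candidate.
W [288, 334] → after → candidate.
Z [384, 423] → after → candidate.
Among candidates, latest start is 384 → Z.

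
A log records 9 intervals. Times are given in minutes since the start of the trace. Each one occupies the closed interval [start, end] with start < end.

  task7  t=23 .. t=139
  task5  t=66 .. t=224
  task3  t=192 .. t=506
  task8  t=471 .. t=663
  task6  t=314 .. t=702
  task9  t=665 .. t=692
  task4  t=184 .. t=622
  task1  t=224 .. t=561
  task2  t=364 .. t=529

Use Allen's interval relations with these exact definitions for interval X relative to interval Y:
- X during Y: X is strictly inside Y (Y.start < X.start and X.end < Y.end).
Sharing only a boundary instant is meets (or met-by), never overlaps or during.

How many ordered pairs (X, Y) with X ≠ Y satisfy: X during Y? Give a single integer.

7

Checking all 72 ordered pairs for relation 'during'; matching pairs in alphabetical order:
(task1, task4): task1 during task4 ✓
(task2, task1): task2 during task1 ✓
(task2, task4): task2 during task4 ✓
(task2, task6): task2 during task6 ✓
(task3, task4): task3 during task4 ✓
(task8, task6): task8 during task6 ✓
(task9, task6): task9 during task6 ✓
Count: 7.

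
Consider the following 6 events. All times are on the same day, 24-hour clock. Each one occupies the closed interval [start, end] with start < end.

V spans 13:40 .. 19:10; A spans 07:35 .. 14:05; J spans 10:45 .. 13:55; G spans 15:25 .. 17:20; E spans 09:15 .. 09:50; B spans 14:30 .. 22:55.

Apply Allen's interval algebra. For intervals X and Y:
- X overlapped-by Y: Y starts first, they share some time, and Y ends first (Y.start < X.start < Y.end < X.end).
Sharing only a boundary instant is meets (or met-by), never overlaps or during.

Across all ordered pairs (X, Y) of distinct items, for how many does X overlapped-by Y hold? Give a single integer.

Checking all 30 ordered pairs for relation 'overlapped-by'; matching pairs in alphabetical order:
(B, V): B overlapped-by V ✓
(V, A): V overlapped-by A ✓
(V, J): V overlapped-by J ✓
Count: 3.

3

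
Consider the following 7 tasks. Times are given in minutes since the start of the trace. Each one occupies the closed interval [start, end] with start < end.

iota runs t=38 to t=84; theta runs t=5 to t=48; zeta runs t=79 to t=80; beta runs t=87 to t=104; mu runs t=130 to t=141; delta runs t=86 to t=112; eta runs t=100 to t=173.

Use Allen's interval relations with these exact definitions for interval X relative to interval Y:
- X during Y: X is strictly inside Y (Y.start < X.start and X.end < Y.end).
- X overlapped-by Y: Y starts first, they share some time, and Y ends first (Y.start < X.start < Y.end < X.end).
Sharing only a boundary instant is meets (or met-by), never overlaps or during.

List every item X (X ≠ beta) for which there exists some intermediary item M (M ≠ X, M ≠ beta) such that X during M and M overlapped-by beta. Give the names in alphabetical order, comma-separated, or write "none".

mu

Target beta = [t=87, t=104].
Intermediaries M with M overlapped-by beta: eta.
Via eta — items with X during eta: mu.
Union: mu.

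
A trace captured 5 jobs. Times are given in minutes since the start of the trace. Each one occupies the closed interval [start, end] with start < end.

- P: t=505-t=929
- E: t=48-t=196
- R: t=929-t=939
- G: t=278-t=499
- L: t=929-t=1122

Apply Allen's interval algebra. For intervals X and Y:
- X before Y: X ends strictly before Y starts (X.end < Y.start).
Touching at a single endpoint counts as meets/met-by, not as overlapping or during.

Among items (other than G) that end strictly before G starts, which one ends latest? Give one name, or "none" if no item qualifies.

E

Target G = [t=278, t=499].
E [t=48, t=196] → before → candidate.
L [t=929, t=1122] → after → excluded.
P [t=505, t=929] → after → excluded.
R [t=929, t=939] → after → excluded.
Among candidates, latest end is t=196 → E.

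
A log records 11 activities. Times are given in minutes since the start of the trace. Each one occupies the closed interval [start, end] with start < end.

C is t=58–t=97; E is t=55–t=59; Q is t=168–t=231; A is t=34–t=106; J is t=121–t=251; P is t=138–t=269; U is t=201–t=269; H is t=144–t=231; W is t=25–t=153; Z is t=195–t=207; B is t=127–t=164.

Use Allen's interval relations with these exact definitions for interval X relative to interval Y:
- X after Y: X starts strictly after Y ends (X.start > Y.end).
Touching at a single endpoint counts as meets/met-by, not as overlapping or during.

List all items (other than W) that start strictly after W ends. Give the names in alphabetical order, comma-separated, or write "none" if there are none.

Q, U, Z

Target W = [t=25, t=153].
A [t=34, t=106] → during → no.
B [t=127, t=164] → overlapped-by → no.
C [t=58, t=97] → during → no.
E [t=55, t=59] → during → no.
H [t=144, t=231] → overlapped-by → no.
J [t=121, t=251] → overlapped-by → no.
P [t=138, t=269] → overlapped-by → no.
Q [t=168, t=231] → after → yes.
U [t=201, t=269] → after → yes.
Z [t=195, t=207] → after → yes.
Result: Q, U, Z.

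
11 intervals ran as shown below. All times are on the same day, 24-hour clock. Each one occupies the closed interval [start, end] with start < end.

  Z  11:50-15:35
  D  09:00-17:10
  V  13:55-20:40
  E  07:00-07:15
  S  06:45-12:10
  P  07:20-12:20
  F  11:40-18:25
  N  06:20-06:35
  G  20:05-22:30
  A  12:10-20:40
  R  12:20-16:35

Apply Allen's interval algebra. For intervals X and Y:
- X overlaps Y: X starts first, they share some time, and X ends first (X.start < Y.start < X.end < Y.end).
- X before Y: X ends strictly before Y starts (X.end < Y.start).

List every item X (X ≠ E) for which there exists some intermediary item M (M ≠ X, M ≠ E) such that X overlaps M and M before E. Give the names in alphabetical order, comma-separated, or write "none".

Target E = [07:00, 07:15].
Intermediaries M with M before E: N.
Via N — items with X overlaps N: none.
Union: none.

none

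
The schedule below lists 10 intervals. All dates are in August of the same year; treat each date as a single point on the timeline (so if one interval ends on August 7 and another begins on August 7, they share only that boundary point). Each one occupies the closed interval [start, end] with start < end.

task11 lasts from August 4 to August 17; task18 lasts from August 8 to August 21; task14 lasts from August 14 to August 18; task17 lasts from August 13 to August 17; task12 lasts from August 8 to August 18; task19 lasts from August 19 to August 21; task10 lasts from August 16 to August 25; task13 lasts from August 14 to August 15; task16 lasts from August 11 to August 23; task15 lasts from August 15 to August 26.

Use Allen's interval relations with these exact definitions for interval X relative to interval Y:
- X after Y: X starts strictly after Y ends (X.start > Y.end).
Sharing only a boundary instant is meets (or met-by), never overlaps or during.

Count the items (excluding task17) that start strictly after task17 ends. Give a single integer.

1

Target task17 = [August 13, August 17].
task10 [August 16, August 25] → overlapped-by → no.
task11 [August 4, August 17] → finished-by → no.
task12 [August 8, August 18] → contains → no.
task13 [August 14, August 15] → during → no.
task14 [August 14, August 18] → overlapped-by → no.
task15 [August 15, August 26] → overlapped-by → no.
task16 [August 11, August 23] → contains → no.
task18 [August 8, August 21] → contains → no.
task19 [August 19, August 21] → after → counts.
Total: 1.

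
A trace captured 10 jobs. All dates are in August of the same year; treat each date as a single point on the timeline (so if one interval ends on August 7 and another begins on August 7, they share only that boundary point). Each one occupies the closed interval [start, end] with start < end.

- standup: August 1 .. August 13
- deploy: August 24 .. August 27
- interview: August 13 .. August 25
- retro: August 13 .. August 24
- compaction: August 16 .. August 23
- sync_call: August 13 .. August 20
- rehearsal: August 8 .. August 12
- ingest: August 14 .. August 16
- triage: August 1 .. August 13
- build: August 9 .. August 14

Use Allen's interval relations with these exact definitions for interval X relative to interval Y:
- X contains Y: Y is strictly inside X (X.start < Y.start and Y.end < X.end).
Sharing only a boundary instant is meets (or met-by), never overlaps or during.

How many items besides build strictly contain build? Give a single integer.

Target build = [August 9, August 14].
compaction [August 16, August 23] → after → no.
deploy [August 24, August 27] → after → no.
ingest [August 14, August 16] → met-by → no.
interview [August 13, August 25] → overlapped-by → no.
rehearsal [August 8, August 12] → overlaps → no.
retro [August 13, August 24] → overlapped-by → no.
standup [August 1, August 13] → overlaps → no.
sync_call [August 13, August 20] → overlapped-by → no.
triage [August 1, August 13] → overlaps → no.
Total: 0.

0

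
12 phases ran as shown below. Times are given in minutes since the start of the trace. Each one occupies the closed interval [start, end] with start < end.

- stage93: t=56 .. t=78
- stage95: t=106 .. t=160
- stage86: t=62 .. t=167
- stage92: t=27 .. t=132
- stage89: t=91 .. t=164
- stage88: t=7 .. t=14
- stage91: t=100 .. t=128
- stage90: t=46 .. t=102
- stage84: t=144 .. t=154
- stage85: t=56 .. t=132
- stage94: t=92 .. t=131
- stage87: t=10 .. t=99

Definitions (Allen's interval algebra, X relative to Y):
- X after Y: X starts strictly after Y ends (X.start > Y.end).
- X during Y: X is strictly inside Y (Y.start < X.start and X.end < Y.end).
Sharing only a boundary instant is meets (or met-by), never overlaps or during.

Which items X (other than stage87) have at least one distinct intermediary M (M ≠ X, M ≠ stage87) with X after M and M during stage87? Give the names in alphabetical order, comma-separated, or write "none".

Target stage87 = [t=10, t=99].
Intermediaries M with M during stage87: stage93.
Via stage93 — items with X after stage93: stage84, stage89, stage91, stage94, stage95.
Union: stage84, stage89, stage91, stage94, stage95.

stage84, stage89, stage91, stage94, stage95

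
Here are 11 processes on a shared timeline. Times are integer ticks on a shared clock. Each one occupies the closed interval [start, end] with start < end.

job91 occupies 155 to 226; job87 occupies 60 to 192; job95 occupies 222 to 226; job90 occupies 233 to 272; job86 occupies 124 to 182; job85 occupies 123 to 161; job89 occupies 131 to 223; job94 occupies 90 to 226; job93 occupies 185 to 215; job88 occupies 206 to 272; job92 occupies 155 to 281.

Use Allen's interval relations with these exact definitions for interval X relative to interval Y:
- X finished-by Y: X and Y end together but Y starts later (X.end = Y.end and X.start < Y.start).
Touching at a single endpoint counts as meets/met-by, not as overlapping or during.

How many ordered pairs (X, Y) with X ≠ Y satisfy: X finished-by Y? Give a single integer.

4

Checking all 110 ordered pairs for relation 'finished-by'; matching pairs in alphabetical order:
(job88, job90): job88 finished-by job90 ✓
(job91, job95): job91 finished-by job95 ✓
(job94, job91): job94 finished-by job91 ✓
(job94, job95): job94 finished-by job95 ✓
Count: 4.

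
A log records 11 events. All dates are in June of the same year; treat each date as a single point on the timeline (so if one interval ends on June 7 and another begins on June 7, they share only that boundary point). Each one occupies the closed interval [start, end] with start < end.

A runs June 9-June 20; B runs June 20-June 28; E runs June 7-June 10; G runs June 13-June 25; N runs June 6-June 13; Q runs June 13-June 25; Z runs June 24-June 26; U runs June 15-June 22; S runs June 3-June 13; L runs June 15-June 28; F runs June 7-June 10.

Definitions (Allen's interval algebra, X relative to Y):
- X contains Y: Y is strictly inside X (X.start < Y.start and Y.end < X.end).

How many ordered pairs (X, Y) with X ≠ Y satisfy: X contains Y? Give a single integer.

8

Checking all 110 ordered pairs for relation 'contains'; matching pairs in alphabetical order:
(B, Z): B contains Z ✓
(G, U): G contains U ✓
(L, Z): L contains Z ✓
(N, E): N contains E ✓
(N, F): N contains F ✓
(Q, U): Q contains U ✓
(S, E): S contains E ✓
(S, F): S contains F ✓
Count: 8.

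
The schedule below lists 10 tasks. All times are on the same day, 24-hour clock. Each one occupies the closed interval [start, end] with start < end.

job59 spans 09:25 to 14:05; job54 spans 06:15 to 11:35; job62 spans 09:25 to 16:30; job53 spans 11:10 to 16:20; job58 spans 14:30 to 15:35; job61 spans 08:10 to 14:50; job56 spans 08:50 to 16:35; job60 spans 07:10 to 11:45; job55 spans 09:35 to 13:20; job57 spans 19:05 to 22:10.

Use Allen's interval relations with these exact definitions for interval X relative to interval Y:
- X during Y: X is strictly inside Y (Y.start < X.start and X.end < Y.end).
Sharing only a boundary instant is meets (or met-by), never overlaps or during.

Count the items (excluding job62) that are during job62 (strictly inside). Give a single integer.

3

Target job62 = [09:25, 16:30].
job53 [11:10, 16:20] → during → counts.
job54 [06:15, 11:35] → overlaps → no.
job55 [09:35, 13:20] → during → counts.
job56 [08:50, 16:35] → contains → no.
job57 [19:05, 22:10] → after → no.
job58 [14:30, 15:35] → during → counts.
job59 [09:25, 14:05] → starts → no.
job60 [07:10, 11:45] → overlaps → no.
job61 [08:10, 14:50] → overlaps → no.
Total: 3.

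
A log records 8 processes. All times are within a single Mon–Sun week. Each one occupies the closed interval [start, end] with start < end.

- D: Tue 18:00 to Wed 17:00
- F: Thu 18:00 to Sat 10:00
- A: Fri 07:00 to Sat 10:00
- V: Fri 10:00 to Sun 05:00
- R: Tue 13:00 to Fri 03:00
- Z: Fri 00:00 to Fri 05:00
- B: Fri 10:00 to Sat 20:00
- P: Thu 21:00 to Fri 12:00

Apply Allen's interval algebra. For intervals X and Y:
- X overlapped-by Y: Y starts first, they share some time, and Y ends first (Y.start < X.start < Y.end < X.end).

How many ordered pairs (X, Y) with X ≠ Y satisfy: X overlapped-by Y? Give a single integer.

Checking all 56 ordered pairs for relation 'overlapped-by'; matching pairs in alphabetical order:
(A, P): A overlapped-by P ✓
(B, A): B overlapped-by A ✓
(B, F): B overlapped-by F ✓
(B, P): B overlapped-by P ✓
(F, R): F overlapped-by R ✓
(P, R): P overlapped-by R ✓
(V, A): V overlapped-by A ✓
(V, F): V overlapped-by F ✓
(V, P): V overlapped-by P ✓
(Z, R): Z overlapped-by R ✓
Count: 10.

10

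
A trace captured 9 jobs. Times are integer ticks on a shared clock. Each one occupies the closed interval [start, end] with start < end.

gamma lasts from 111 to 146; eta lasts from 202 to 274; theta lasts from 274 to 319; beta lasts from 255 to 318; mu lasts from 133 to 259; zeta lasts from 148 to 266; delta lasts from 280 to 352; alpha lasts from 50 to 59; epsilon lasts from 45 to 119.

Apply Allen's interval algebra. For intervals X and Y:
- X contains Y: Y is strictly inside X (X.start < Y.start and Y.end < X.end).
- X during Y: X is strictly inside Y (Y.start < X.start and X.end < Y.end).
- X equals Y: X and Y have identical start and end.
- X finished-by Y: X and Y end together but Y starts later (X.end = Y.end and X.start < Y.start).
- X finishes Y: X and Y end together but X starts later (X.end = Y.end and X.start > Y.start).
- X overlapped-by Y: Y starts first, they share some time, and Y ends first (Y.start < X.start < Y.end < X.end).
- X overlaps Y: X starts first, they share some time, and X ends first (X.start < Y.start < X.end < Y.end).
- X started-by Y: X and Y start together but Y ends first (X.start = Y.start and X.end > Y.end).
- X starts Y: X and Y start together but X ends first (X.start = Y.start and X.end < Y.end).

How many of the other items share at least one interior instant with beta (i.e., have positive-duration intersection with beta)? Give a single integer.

5

Target beta = [255, 318].
alpha [50, 59] → before → no.
delta [280, 352] → overlapped-by → counts.
epsilon [45, 119] → before → no.
eta [202, 274] → overlaps → counts.
gamma [111, 146] → before → no.
mu [133, 259] → overlaps → counts.
theta [274, 319] → overlapped-by → counts.
zeta [148, 266] → overlaps → counts.
Total: 5.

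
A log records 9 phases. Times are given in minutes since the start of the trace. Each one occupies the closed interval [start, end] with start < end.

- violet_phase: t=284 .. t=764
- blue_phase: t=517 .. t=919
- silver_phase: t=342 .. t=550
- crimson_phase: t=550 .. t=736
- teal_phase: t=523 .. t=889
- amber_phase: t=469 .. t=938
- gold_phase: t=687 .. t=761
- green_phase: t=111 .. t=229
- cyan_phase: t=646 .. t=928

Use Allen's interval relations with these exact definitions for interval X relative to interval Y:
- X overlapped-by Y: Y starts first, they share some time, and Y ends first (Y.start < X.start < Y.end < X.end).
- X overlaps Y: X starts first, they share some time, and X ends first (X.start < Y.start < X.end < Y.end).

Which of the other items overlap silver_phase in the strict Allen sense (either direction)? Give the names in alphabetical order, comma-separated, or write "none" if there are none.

Target silver_phase = [t=342, t=550].
amber_phase [t=469, t=938] → overlapped-by → yes.
blue_phase [t=517, t=919] → overlapped-by → yes.
crimson_phase [t=550, t=736] → met-by → no.
cyan_phase [t=646, t=928] → after → no.
gold_phase [t=687, t=761] → after → no.
green_phase [t=111, t=229] → before → no.
teal_phase [t=523, t=889] → overlapped-by → yes.
violet_phase [t=284, t=764] → contains → no.
Result: amber_phase, blue_phase, teal_phase.

amber_phase, blue_phase, teal_phase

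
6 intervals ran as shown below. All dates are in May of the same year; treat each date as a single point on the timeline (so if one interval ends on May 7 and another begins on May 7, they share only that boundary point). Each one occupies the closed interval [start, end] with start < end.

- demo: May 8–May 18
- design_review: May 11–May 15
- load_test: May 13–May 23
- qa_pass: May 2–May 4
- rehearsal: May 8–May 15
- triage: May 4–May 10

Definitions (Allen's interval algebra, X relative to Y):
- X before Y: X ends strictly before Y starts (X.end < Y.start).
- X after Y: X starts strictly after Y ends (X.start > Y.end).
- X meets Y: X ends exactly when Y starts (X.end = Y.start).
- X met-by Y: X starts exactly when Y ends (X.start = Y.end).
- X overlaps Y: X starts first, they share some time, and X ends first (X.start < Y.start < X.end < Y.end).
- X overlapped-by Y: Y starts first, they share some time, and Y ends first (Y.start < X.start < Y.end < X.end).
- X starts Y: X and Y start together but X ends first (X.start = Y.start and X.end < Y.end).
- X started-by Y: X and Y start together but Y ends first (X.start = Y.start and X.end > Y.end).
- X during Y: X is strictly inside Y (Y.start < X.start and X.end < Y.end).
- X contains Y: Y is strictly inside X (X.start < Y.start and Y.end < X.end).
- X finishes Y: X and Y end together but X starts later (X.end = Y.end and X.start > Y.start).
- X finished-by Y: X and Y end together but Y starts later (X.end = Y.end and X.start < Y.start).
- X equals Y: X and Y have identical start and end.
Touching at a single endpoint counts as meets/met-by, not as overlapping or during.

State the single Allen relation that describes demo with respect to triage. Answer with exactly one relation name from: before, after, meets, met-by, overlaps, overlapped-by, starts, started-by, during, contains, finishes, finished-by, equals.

overlapped-by

demo = [May 8, May 18]; triage = [May 4, May 10].
Compare endpoints: demo.start > triage.start, demo.start < triage.end, demo.end > triage.start, demo.end > triage.end.
That pattern is 'overlapped-by'.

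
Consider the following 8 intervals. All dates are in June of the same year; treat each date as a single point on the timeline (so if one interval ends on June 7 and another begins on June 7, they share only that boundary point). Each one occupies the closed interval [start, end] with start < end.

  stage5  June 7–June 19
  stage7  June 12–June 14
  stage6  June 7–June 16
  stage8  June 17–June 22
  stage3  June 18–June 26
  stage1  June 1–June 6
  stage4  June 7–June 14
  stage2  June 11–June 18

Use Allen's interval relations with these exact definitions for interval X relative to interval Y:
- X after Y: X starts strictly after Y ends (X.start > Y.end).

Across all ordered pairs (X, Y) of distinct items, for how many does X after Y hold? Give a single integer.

13

Checking all 56 ordered pairs for relation 'after'; matching pairs in alphabetical order:
(stage2, stage1): stage2 after stage1 ✓
(stage3, stage1): stage3 after stage1 ✓
(stage3, stage4): stage3 after stage4 ✓
(stage3, stage6): stage3 after stage6 ✓
(stage3, stage7): stage3 after stage7 ✓
(stage4, stage1): stage4 after stage1 ✓
(stage5, stage1): stage5 after stage1 ✓
(stage6, stage1): stage6 after stage1 ✓
(stage7, stage1): stage7 after stage1 ✓
(stage8, stage1): stage8 after stage1 ✓
(stage8, stage4): stage8 after stage4 ✓
(stage8, stage6): stage8 after stage6 ✓
(stage8, stage7): stage8 after stage7 ✓
Count: 13.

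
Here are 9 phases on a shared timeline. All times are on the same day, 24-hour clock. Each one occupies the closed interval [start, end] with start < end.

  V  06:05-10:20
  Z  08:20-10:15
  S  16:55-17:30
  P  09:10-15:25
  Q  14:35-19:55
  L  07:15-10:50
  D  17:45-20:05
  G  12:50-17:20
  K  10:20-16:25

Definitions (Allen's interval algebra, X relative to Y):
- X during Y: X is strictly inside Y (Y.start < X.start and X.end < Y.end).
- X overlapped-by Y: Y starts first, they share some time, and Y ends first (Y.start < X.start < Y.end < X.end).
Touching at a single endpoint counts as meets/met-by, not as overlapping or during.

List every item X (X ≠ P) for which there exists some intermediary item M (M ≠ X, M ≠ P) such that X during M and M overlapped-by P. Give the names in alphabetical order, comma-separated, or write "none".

S

Target P = [09:10, 15:25].
Intermediaries M with M overlapped-by P: G, K, Q.
Via G — items with X during G: none.
Via K — items with X during K: none.
Via Q — items with X during Q: S.
Union: S.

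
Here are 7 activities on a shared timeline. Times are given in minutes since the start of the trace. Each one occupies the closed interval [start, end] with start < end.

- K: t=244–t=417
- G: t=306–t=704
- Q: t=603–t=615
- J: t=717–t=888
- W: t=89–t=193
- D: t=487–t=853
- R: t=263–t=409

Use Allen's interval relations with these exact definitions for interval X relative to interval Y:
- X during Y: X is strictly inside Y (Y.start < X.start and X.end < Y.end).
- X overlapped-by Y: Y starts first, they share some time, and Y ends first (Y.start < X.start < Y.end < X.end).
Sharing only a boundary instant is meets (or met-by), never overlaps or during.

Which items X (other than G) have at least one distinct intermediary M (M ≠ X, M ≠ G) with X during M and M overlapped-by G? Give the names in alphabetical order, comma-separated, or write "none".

Target G = [t=306, t=704].
Intermediaries M with M overlapped-by G: D.
Via D — items with X during D: Q.
Union: Q.

Q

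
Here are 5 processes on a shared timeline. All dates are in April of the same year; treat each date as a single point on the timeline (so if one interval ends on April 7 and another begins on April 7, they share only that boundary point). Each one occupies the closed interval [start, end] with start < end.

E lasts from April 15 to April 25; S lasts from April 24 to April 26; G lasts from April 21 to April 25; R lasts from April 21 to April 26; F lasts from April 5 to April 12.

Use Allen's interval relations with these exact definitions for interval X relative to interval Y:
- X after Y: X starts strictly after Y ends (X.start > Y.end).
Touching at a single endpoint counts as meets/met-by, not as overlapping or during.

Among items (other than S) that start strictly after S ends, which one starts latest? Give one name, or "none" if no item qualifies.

Target S = [April 24, April 26].
E [April 15, April 25] → overlaps → excluded.
F [April 5, April 12] → before → excluded.
G [April 21, April 25] → overlaps → excluded.
R [April 21, April 26] → finished-by → excluded.
No candidates → none.

none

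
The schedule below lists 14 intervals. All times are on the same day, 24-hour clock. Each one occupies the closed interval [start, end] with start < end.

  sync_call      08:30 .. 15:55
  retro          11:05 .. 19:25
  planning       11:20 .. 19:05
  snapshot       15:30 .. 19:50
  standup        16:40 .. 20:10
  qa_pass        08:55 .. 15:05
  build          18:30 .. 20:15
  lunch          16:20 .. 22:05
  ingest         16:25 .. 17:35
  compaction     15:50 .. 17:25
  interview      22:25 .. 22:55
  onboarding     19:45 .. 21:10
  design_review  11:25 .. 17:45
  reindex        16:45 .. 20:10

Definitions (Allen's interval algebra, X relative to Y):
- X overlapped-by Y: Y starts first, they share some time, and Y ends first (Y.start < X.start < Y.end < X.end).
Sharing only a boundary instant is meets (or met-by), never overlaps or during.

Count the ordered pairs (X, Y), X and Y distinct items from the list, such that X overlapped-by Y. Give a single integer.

Checking all 182 ordered pairs for relation 'overlapped-by'; matching pairs in alphabetical order:
(build, planning): build overlapped-by planning ✓
(build, reindex): build overlapped-by reindex ✓
(build, retro): build overlapped-by retro ✓
(build, snapshot): build overlapped-by snapshot ✓
(build, standup): build overlapped-by standup ✓
(compaction, sync_call): compaction overlapped-by sync_call ✓
(design_review, qa_pass): design_review overlapped-by qa_pass ✓
(design_review, sync_call): design_review overlapped-by sync_call ✓
(ingest, compaction): ingest overlapped-by compaction ✓
(lunch, compaction): lunch overlapped-by compaction ✓
(lunch, design_review): lunch overlapped-by design_review ✓
(lunch, planning): lunch overlapped-by planning ✓
(lunch, retro): lunch overlapped-by retro ✓
(lunch, snapshot): lunch overlapped-by snapshot ✓
(onboarding, build): onboarding overlapped-by build ✓
(onboarding, reindex): onboarding overlapped-by reindex ✓
(onboarding, snapshot): onboarding overlapped-by snapshot ✓
(onboarding, standup): onboarding overlapped-by standup ✓
(planning, qa_pass): planning overlapped-by qa_pass ✓
(planning, sync_call): planning overlapped-by sync_call ✓
(reindex, compaction): reindex overlapped-by compaction ✓
(reindex, design_review): reindex overlapped-by design_review ✓
(reindex, ingest): reindex overlapped-by ingest ✓
(reindex, planning): reindex overlapped-by planning ✓
... plus 14 further pairs not listed.
Count: 38.

38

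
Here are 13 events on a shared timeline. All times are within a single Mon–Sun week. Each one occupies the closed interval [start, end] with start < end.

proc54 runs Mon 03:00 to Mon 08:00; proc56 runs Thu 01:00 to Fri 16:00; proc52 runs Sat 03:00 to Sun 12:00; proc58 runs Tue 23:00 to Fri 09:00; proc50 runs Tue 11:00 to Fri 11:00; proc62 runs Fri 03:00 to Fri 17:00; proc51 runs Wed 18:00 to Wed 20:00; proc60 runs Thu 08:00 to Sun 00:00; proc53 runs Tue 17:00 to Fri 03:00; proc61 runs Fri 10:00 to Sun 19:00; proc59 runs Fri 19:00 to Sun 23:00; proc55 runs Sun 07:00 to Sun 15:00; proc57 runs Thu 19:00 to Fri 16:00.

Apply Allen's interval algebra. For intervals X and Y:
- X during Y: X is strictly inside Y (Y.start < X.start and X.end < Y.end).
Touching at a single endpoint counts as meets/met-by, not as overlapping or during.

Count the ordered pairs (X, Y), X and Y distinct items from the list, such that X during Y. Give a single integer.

Checking all 156 ordered pairs for relation 'during'; matching pairs in alphabetical order:
(proc51, proc50): proc51 during proc50 ✓
(proc51, proc53): proc51 during proc53 ✓
(proc51, proc58): proc51 during proc58 ✓
(proc52, proc59): proc52 during proc59 ✓
(proc52, proc61): proc52 during proc61 ✓
(proc53, proc50): proc53 during proc50 ✓
(proc55, proc59): proc55 during proc59 ✓
(proc55, proc61): proc55 during proc61 ✓
(proc57, proc60): proc57 during proc60 ✓
(proc58, proc50): proc58 during proc50 ✓
(proc62, proc60): proc62 during proc60 ✓
Count: 11.

11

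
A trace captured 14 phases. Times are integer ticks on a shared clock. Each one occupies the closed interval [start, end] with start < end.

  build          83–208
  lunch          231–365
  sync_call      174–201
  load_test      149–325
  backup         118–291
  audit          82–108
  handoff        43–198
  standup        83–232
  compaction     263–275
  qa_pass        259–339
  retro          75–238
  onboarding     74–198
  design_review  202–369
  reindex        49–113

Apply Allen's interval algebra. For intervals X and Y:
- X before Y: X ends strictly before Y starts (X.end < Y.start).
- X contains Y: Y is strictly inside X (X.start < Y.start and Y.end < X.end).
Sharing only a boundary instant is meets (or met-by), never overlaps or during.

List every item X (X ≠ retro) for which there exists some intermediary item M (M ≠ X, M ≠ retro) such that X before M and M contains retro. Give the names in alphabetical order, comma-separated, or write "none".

Target retro = [75, 238].
Intermediaries M with M contains retro: none.
Union: none.

none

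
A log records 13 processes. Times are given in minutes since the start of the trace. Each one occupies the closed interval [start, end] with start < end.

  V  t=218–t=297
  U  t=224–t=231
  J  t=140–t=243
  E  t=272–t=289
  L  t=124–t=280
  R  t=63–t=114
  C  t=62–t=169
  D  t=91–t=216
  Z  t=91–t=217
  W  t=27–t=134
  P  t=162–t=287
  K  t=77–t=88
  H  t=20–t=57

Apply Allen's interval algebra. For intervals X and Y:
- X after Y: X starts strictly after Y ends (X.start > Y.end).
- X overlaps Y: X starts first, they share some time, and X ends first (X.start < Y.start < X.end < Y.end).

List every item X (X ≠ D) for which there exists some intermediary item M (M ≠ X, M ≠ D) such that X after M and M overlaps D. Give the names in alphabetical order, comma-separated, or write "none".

E, J, L, P, U, V

Target D = [t=91, t=216].
Intermediaries M with M overlaps D: C, R, W.
Via C — items with X after C: E, U, V.
Via R — items with X after R: E, J, L, P, U, V.
Via W — items with X after W: E, J, P, U, V.
Union: E, J, L, P, U, V.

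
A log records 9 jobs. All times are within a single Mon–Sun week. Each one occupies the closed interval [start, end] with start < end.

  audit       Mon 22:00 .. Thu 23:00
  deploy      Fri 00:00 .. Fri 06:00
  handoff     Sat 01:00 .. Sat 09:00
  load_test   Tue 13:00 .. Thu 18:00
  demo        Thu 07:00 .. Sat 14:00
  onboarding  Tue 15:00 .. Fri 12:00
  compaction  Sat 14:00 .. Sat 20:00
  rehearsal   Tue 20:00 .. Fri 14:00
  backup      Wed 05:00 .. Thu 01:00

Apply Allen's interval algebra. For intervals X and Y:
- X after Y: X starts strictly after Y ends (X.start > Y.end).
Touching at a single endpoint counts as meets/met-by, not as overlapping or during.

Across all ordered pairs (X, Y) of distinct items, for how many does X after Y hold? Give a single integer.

17

Checking all 72 ordered pairs for relation 'after'; matching pairs in alphabetical order:
(compaction, audit): compaction after audit ✓
(compaction, backup): compaction after backup ✓
(compaction, deploy): compaction after deploy ✓
(compaction, handoff): compaction after handoff ✓
(compaction, load_test): compaction after load_test ✓
(compaction, onboarding): compaction after onboarding ✓
(compaction, rehearsal): compaction after rehearsal ✓
(demo, backup): demo after backup ✓
(deploy, audit): deploy after audit ✓
(deploy, backup): deploy after backup ✓
(deploy, load_test): deploy after load_test ✓
(handoff, audit): handoff after audit ✓
(handoff, backup): handoff after backup ✓
(handoff, deploy): handoff after deploy ✓
(handoff, load_test): handoff after load_test ✓
(handoff, onboarding): handoff after onboarding ✓
(handoff, rehearsal): handoff after rehearsal ✓
Count: 17.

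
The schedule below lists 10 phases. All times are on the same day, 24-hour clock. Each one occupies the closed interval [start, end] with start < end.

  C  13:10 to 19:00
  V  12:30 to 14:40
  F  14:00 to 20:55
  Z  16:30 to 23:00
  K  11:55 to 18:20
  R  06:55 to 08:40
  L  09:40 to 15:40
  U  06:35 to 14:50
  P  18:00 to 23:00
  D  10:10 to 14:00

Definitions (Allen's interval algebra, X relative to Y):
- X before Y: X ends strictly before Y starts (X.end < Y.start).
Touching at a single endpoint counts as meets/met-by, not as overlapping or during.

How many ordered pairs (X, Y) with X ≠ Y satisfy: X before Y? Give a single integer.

16

Checking all 90 ordered pairs for relation 'before'; matching pairs in alphabetical order:
(D, P): D before P ✓
(D, Z): D before Z ✓
(L, P): L before P ✓
(L, Z): L before Z ✓
(R, C): R before C ✓
(R, D): R before D ✓
(R, F): R before F ✓
(R, K): R before K ✓
(R, L): R before L ✓
(R, P): R before P ✓
(R, V): R before V ✓
(R, Z): R before Z ✓
(U, P): U before P ✓
(U, Z): U before Z ✓
(V, P): V before P ✓
(V, Z): V before Z ✓
Count: 16.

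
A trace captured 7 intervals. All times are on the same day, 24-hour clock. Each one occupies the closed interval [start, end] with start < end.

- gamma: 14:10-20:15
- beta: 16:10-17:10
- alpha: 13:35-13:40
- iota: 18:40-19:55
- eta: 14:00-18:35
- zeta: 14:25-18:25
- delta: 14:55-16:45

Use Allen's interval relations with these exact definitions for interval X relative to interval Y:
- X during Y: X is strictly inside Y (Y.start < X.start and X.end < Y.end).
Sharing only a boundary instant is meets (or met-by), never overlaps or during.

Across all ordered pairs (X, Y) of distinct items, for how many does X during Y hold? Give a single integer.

9

Checking all 42 ordered pairs for relation 'during'; matching pairs in alphabetical order:
(beta, eta): beta during eta ✓
(beta, gamma): beta during gamma ✓
(beta, zeta): beta during zeta ✓
(delta, eta): delta during eta ✓
(delta, gamma): delta during gamma ✓
(delta, zeta): delta during zeta ✓
(iota, gamma): iota during gamma ✓
(zeta, eta): zeta during eta ✓
(zeta, gamma): zeta during gamma ✓
Count: 9.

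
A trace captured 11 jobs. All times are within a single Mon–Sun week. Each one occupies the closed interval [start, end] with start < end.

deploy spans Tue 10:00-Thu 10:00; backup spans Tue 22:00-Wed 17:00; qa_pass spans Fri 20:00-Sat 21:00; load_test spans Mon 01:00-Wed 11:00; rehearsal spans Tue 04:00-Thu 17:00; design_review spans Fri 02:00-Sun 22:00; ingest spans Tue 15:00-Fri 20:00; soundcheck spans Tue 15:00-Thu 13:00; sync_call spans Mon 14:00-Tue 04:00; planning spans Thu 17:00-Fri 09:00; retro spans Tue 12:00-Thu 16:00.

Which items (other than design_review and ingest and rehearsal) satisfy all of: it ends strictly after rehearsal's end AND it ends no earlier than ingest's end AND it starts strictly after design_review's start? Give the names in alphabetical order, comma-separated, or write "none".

qa_pass

Conditions: its end is strictly after rehearsal's end (X.end > Thu 17:00) AND its end is no earlier than ingest's end (X.end >= Fri 20:00) AND its start is strictly after design_review's start (X.start > Fri 02:00).
backup: end Wed 17:00 > Thu 17:00? ✗; end Wed 17:00 >= Fri 20:00? ✗; start Tue 22:00 > Fri 02:00? ✗ → no.
deploy: end Thu 10:00 > Thu 17:00? ✗; end Thu 10:00 >= Fri 20:00? ✗; start Tue 10:00 > Fri 02:00? ✗ → no.
load_test: end Wed 11:00 > Thu 17:00? ✗; end Wed 11:00 >= Fri 20:00? ✗; start Mon 01:00 > Fri 02:00? ✗ → no.
planning: end Fri 09:00 > Thu 17:00? ✓; end Fri 09:00 >= Fri 20:00? ✗; start Thu 17:00 > Fri 02:00? ✗ → no.
qa_pass: end Sat 21:00 > Thu 17:00? ✓; end Sat 21:00 >= Fri 20:00? ✓; start Fri 20:00 > Fri 02:00? ✓ → yes.
retro: end Thu 16:00 > Thu 17:00? ✗; end Thu 16:00 >= Fri 20:00? ✗; start Tue 12:00 > Fri 02:00? ✗ → no.
soundcheck: end Thu 13:00 > Thu 17:00? ✗; end Thu 13:00 >= Fri 20:00? ✗; start Tue 15:00 > Fri 02:00? ✗ → no.
sync_call: end Tue 04:00 > Thu 17:00? ✗; end Tue 04:00 >= Fri 20:00? ✗; start Mon 14:00 > Fri 02:00? ✗ → no.
Result: qa_pass.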